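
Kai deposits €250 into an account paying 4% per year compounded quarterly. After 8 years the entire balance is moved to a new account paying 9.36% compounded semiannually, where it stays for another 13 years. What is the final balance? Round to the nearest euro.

€1,129

Phase 1: 250·(1 + 0.01)^32 ≈ 343.7352.
Phase 2: 343.7352·(1 + 0.0468)^26 ≈ 1,128.9651.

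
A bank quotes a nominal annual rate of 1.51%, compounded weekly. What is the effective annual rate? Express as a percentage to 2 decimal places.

One year is 52 periods at 0.000290385 each: (1 + 0.000290385)^52 ≈ 1.015212.
EAR = 1.015212 − 1 ≈ 1.52124%.

1.52%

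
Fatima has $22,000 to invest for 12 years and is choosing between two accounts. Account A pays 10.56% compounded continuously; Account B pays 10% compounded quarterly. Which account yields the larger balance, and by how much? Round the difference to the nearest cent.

Account A growth factor: e^(0.1056·12) = e^1.2672 ≈ 3.5508961207; balance ≈ 78,119.7147.
Account B growth factor: (1 + 0.025)^48 ≈ 3.2714895607; balance ≈ 71,972.7703.
Account A is larger by 6,146.9443.

Account A, by $6,146.94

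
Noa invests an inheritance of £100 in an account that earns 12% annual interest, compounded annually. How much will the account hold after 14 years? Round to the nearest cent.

£488.71

Annual rate = 12% = 0.12; years = 14.
A = 100·(1 + 0.12)^14 ≈ 100·4.88711229 ≈ 488.7112.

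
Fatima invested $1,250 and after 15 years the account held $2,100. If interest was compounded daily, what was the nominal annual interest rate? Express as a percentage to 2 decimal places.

3.46%

(1 + r/365)^5475 = 2,100/1,250 = 1.68.
1 + r/365 = 1.68^(1/5475) ≈ 1.000095, so r/365 ≈ 0.0000947613.
r ≈ 365·0.0000947613 = 3.45879%.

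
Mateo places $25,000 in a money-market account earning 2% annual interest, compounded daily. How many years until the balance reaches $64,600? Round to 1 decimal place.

We need (1 + 0.0000547945)^(365t) = 2.584, so 365t = ln 2.584 / ln 1.000055 ≈ 17325.9039.
t ≈ 17325.9039/365 = 47.4682 years.

47.5 years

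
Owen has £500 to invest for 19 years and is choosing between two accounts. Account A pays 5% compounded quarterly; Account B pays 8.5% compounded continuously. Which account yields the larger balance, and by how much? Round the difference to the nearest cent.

Account B, by £1,228.68

Account A growth factor: (1 + 0.0125)^76 ≈ 2.5705285; balance ≈ 1,285.2643.
Account B growth factor: e^(0.085·19) = e^1.615 ≈ 5.027887923; balance ≈ 2,513.9440.
Account B is larger by 1,228.6797.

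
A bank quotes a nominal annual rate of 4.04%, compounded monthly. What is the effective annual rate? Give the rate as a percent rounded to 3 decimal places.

4.116%

EAR = (1 + 4.04%/12)^12 − 1 = (1 + 0.00336667)^12 − 1.
(1 + 0.00336667)^12 ≈ 1.041157, so EAR ≈ 4.11565%.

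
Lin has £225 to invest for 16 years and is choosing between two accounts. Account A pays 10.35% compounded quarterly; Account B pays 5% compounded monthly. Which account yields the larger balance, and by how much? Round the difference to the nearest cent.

Account A growth factor: (1 + 0.025875)^64 ≈ 5.129140216; balance ≈ 1,154.0565.
Account B growth factor: (1 + 0.05/12)^192 ≈ 2.22184504; balance ≈ 499.9151.
Account A is larger by 654.1414.

Account A, by £654.14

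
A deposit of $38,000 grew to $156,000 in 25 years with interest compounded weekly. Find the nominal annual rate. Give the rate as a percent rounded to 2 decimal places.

5.65%

(1 + r/52)^1300 = 156,000/38,000 = 4.10526.
1 + r/52 = 4.10526^(1/1300) ≈ 1.001087, so r/52 ≈ 0.00108695.
r ≈ 52·0.00108695 = 5.65215%.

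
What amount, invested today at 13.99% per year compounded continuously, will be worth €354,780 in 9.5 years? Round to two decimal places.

P = A·e^(−rt) = 354,780·e^(−1.32905).
e^(−1.32905) ≈ 0.264728634081, so P ≈ 93,920.4248.

€93,920.42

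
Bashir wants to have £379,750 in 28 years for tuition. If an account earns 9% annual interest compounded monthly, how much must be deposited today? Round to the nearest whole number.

Periodic rate = 9%/12 = 0.0075; 336 periods.
P = 379,750/(1 + 0.0075)^336 ≈ 379,750/12.3122781222 ≈ 30,843.1954.

£30,843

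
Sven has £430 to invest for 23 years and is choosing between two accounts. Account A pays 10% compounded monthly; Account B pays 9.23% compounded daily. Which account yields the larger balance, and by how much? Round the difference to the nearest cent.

A: (1 + 0.1/12)^276 ≈ 9.879575812, so 430 × 9.879575812 ≈ 4,248.2176.
B: (1 + 0.0923/365)^8395 ≈ 8.353090827, so 430 × 8.353090827 ≈ 3,591.8291.
Difference ≈ 656.3885 in favor of A.

Account A, by £656.39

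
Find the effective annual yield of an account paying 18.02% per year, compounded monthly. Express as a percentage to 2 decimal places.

19.59%

One year is 12 periods at 0.0150167 each: (1 + 0.0150167)^12 ≈ 1.195854.
EAR = 1.195854 − 1 ≈ 19.58538%.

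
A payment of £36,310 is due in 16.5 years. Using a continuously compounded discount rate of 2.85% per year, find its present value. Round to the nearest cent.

P = A·e^(−rt) = 36,310·e^(−0.47025).
e^(−0.47025) ≈ 0.62484603725, so P ≈ 22,688.1596.

£22,688.16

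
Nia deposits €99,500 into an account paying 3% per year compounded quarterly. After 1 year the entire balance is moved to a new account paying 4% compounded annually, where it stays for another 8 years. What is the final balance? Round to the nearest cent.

€140,303.99

Phase 1: 99,500·(1 + 0.0075)^4 ≈ 102,518.7495.
Phase 2: 102,518.7495·(1 + 0.04)^8 ≈ 140,303.9876.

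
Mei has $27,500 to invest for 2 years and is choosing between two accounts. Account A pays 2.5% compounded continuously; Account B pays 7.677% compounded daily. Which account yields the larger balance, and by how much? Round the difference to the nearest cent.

Account B, by $3,153.27

Account A growth factor: e^(0.025·2) = e^0.05 ≈ 1.0512710964; balance ≈ 28,909.9552.
Account B growth factor: (1 + 0.07677/365)^730 ≈ 1.1659356006; balance ≈ 32,063.2290.
Account B is larger by 3,153.2739.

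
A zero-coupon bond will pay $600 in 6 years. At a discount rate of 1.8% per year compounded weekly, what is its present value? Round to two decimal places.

$538.59

Periodic rate = 1.8%/52 = 0.000346154; 312 periods.
P = 600/(1 + 0.018/52)^312 ≈ 600/1.11402693 ≈ 538.5866.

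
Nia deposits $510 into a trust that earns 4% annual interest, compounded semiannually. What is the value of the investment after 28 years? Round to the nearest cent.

$1,545.89

Growth factor = (1 + 0.02)^56 ≈ 3.031165286.
A ≈ 510 × 3.031165286 ≈ 1,545.8943.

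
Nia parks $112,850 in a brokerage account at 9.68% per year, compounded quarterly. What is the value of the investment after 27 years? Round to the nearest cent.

$1,492,989.95

Growth factor = (1 + 0.0242)^108 ≈ 13.22986223507.
A ≈ 112,850 × 13.22986223507 ≈ 1,492,989.9532.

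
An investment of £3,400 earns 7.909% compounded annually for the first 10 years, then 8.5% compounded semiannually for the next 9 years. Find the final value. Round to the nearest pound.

£15,397

Phase 1: 3,400·(1 + 0.07909)^10 ≈ 7,278.7298.
Phase 2: 7,278.7298·(1 + 0.0425)^18 ≈ 15,396.5970.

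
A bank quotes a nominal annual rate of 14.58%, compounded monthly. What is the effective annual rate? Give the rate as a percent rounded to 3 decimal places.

15.595%

EAR = (1 + 14.58%/12)^12 − 1 = (1 + 0.01215)^12 − 1.
(1 + 0.01215)^12 ≈ 1.155949, so EAR ≈ 15.59487%.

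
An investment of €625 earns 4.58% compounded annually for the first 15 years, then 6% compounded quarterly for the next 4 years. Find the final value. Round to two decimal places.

€1,552.62

Phase 1: 625·(1 + 0.0458)^15 ≈ 1,223.5158.
Phase 2: 1,223.5158·(1 + 0.015)^16 ≈ 1,552.6239.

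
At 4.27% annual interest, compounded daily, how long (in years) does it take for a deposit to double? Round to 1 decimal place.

(1 + 0.000116986)^(365t) = 2.
365t = ln 2 / ln(1 + 0.000116986) ≈ 0.69315/0.000116979 ≈ 5925.3752.
t ≈ 16.2339.

16.2 years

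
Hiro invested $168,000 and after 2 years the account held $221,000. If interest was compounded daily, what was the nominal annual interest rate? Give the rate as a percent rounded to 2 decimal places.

13.71%

(1 + r/365)^730 = 221,000/168,000 = 1.31548.
1 + r/365 = 1.31548^(1/730) ≈ 1.000376, so r/365 ≈ 0.000375685.
r ≈ 365·0.000375685 = 13.71251%.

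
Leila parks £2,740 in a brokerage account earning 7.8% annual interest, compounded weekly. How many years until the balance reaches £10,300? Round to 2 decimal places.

We need (1 + 0.0015)^(52t) = 3.7591, so 52t = ln 3.7591 / ln 1.0015 ≈ 883.4526.
t ≈ 883.4526/52 = 16.9895 years.

16.99 years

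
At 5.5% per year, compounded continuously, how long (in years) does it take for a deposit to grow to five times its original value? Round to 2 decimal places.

29.26 years

e^(0.055t) = 5, so 0.055t = ln 5 ≈ 1.6094.
t ≈ 1.6094/0.055 ≈ 29.2625.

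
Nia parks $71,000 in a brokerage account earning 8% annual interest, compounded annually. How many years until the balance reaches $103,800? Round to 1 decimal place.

4.9 years

We need (1 + 0.08)^t = 1.462, so t = ln 1.462 / ln 1.08 ≈ 4.9348.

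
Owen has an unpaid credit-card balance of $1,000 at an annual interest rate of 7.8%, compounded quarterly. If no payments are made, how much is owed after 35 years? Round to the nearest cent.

Growth factor = (1 + 0.0195)^140 ≈ 14.935240349.
A ≈ 1,000 × 14.935240349 ≈ 14,935.2403.

$14,935.24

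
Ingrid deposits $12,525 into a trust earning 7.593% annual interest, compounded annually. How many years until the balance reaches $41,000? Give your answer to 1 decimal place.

We need (1 + 0.07593)^t = 3.2735, so t = ln 3.2735 / ln 1.07593 ≈ 16.2033.

16.2 years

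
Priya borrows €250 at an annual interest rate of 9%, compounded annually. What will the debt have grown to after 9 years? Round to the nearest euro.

€543

Growth factor = (1 + 0.09)^9 ≈ 2.17189328.
A ≈ 250 × 2.17189328 ≈ 542.9733.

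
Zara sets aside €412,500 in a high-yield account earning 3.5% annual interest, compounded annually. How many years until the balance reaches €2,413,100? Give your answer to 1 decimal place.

51.3 years

We need (1 + 0.035)^t = 5.8499, so t = ln 5.8499 / ln 1.035 ≈ 51.3476.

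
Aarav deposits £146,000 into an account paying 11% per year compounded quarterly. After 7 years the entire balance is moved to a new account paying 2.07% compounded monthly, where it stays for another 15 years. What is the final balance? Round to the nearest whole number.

£425,575

After 7 years at 11%: 146,000 × 2.13742682403 ≈ 312,064.3163.
Then 15 years at 2.07%: 312,064.3163 × 1.36374214914 ≈ 425,575.2614.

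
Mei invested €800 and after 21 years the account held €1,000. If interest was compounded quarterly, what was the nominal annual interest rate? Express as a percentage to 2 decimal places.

1.06%

The 84-period growth factor is 1,000/800 = 1.25.
r/4 = 1.25^(1/84) − 1 ≈ 0.00266, so r ≈ 4·0.00266 = 1.06400%.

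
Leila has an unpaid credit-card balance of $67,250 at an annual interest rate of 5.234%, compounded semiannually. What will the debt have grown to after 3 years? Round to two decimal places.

Growth factor = (1 + 0.02617)^6 ≈ 1.1676586035.
A ≈ 67,250 × 1.1676586035 ≈ 78,525.0411.

$78,525.04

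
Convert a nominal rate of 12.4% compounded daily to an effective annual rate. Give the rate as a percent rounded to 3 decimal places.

13.199%

EAR = (1 + 12.4%/365)^365 − 1 = (1 + 0.000339726)^365 − 1.
(1 + 0.000339726)^365 ≈ 1.131992, so EAR ≈ 13.19920%.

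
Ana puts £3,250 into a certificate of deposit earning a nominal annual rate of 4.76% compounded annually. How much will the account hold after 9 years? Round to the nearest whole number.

Growth factor = (1 + 0.0476)^9 ≈ 1.519705404.
A ≈ 3,250 × 1.519705404 ≈ 4,939.0426.

£4,939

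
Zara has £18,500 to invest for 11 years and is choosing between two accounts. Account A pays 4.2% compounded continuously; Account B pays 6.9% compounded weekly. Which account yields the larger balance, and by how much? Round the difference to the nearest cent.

Account B, by £10,134.66

A: e^(0.042·11) = e^0.462 ≈ 1.5872453032, so 18,500 × 1.5872453032 ≈ 29,364.0381.
B: (1 + 0.069/52)^572 ≈ 2.1350645442, so 18,500 × 2.1350645442 ≈ 39,498.6941.
Difference ≈ 10,134.6560 in favor of B.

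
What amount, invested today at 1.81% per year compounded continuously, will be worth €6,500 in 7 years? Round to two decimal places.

€5,726.49

P = A·e^(−rt) = 6,500·e^(−0.1267).
e^(−0.1267) ≈ 0.8809979323, so P ≈ 5,726.4866.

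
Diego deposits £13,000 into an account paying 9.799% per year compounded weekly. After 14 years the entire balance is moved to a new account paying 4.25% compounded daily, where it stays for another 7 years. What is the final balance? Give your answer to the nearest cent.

After 14 years at 9.799%: 13,000 × 3.9375907017 ≈ 51,188.6791.
Then 7 years at 4.25%: 51,188.6791 × 1.3464650559 ≈ 68,923.7677.

£68,923.77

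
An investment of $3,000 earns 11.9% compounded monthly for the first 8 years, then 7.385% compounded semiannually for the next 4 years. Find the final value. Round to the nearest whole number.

After 8 years at 11.9%: 3,000 × 2.5787651054 ≈ 7,736.2953.
Then 4 years at 7.385%: 7,736.2953 × 1.3365301576 ≈ 10,339.7920.

$10,340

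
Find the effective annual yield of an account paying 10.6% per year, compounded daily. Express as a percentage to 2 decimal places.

11.18%

One year is 365 periods at 0.000290411 each: (1 + 0.000290411)^365 ≈ 1.111805.
EAR = 1.111805 − 1 ≈ 11.18048%.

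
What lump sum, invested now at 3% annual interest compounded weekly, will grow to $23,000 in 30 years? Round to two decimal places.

$9,353.53

Growth factor = (1 + 0.03/52)^1560 ≈ 2.4589648887.
P = 23,000/2.4589648887 ≈ 9,353.5292.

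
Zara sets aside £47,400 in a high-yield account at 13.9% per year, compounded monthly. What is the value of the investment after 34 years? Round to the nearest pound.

£5,205,444

Growth factor = (1 + 0.139/12)^408 ≈ 109.8195025426.
A ≈ 47,400 × 109.8195025426 ≈ 5,205,444.4205.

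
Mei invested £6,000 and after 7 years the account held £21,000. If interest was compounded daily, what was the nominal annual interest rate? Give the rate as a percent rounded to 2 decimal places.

17.90%

The 2555-period growth factor is 21,000/6,000 = 3.5.
r/365 = 3.5^(1/2555) − 1 ≈ 0.000490438, so r ≈ 365·0.000490438 = 17.90100%.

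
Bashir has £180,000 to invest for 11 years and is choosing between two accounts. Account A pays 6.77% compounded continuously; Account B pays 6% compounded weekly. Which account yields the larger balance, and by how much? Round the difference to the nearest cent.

Account A growth factor: e^(0.0677·11) = e^0.7447 ≈ 2.10580959733; balance ≈ 379,045.7275.
Account B growth factor: (1 + 0.06/52)^572 ≈ 1.93405633125; balance ≈ 348,130.1396.
Account A is larger by 30,915.5879.

Account A, by £30,915.59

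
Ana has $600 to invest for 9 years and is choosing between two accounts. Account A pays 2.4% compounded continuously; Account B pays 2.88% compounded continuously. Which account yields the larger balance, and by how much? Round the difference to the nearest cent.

Account B, by $32.87

A: e^(0.024·9) = e^0.216 ≈ 1.24110238, so 600 × 1.24110238 ≈ 744.6614.
B: e^(0.0288·9) = e^0.2592 ≈ 1.29589296, so 600 × 1.29589296 ≈ 777.5358.
Difference ≈ 32.8743 in favor of B.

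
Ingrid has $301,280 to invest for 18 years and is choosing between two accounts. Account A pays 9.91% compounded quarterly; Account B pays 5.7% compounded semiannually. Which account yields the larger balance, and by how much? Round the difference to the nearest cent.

A: (1 + 0.024775)^72 ≈ 5.82443205565, so 301,280 × 5.82443205565 ≈ 1,754,784.8897.
B: (1 + 0.0285)^36 ≈ 2.75013907738, so 301,280 × 2.75013907738 ≈ 828,561.9012.
Difference ≈ 926,222.9885 in favor of A.

Account A, by $926,222.99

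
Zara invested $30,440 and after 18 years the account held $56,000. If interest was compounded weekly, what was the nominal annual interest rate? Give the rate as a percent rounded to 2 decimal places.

(1 + r/52)^936 = 56,000/30,440 = 1.83968.
1 + r/52 = 1.83968^(1/936) ≈ 1.000651, so r/52 ≈ 0.000651488.
r ≈ 52·0.000651488 = 3.38774%.

3.39%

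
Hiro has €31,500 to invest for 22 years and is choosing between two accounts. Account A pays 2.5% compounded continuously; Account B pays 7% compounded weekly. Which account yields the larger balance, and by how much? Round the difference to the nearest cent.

Account B, by €92,185.04

Account A growth factor: e^(0.025·22) = e^0.55 ≈ 1.7332530179; balance ≈ 54,597.4701.
Account B growth factor: (1 + 0.07/52)^1144 ≈ 4.65976207901; balance ≈ 146,782.5055.
Account B is larger by 92,185.0354.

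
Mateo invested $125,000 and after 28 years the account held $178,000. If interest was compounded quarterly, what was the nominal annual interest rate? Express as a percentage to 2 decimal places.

(1 + r/4)^112 = 178,000/125,000 = 1.424.
1 + r/4 = 1.424^(1/112) ≈ 1.003161, so r/4 ≈ 0.00316097.
r ≈ 4·0.00316097 = 1.26439%.

1.26%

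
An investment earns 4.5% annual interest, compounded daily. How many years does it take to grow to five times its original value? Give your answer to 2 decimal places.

35.77 years

(1 + 0.000123288)^(365t) = 5.
365t = ln 5 / ln(1 + 0.000123288) ≈ 1.6094/0.00012328 ≈ 13055.1344.
t ≈ 35.7675.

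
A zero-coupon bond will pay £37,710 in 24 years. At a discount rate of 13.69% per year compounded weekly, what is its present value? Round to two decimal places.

Growth factor = (1 + 0.1369/52)^1248 ≈ 26.609880363.
P = 37,710/26.609880363 ≈ 1,417.1428.

£1,417.14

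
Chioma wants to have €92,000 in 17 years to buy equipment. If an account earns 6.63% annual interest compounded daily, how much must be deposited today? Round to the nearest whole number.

€29,808

Growth factor = (1 + 0.0663/365)^6205 ≈ 3.0863761849.
P = 92,000/3.0863761849 ≈ 29,808.4208.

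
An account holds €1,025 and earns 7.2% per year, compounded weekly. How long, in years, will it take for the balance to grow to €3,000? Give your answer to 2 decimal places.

We need (1 + 0.00138462)^(52t) = 2.9268, so 52t = ln 2.9268 / ln 1.001385 ≈ 776.1455.
t ≈ 776.1455/52 = 14.9259 years.

14.93 years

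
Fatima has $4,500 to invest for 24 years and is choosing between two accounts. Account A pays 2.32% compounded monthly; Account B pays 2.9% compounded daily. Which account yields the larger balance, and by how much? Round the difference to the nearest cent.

Account B, by $1,176.83

A: (1 + 0.0232/12)^288 ≈ 1.744141492, so 4,500 × 1.744141492 ≈ 7,848.6367.
B: (1 + 0.029/365)^8760 ≈ 2.005658332, so 4,500 × 2.005658332 ≈ 9,025.4625.
Difference ≈ 1,176.8258 in favor of B.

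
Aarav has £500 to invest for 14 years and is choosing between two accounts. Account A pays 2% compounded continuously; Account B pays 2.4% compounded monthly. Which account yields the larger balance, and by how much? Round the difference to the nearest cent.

Account B, by £37.87

A: e^(0.02·14) = e^0.28 ≈ 1.32312981, so 500 × 1.32312981 ≈ 661.5649.
B: (1 + 0.002)^168 ≈ 1.39886955, so 500 × 1.39886955 ≈ 699.4348.
Difference ≈ 37.8699 in favor of B.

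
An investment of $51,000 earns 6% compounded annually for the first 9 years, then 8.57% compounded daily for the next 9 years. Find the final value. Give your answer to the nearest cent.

$186,318.07

After 9 years at 6%: 51,000 × 1.689478959 ≈ 86,163.4269.
Then 9 years at 8.57%: 86,163.4269 × 2.16237999721 ≈ 186,318.0708.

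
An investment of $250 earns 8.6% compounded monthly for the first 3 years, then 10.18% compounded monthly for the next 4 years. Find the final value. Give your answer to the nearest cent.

$484.94

Phase 1: 250·(1 + 0.086/12)^36 ≈ 323.2871.
Phase 2: 323.2871·(1 + 0.1018/12)^48 ≈ 484.9391.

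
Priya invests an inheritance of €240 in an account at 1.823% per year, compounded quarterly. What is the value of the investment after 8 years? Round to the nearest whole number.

€278

Growth factor = (1 + 0.0045575)^32 ≈ 1.15662777.
A ≈ 240 × 1.15662777 ≈ 277.5907.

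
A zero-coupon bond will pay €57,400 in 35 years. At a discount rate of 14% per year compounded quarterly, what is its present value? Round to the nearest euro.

Periodic rate = 14%/4 = 0.035; 140 periods.
P = 57,400/(1 + 0.035)^140 ≈ 57,400/123.49488527 ≈ 464.7966.

€465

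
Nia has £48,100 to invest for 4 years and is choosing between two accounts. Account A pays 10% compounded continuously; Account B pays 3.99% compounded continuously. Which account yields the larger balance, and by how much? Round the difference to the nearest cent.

A: e^(0.1·4) = e^0.4 ≈ 1.4918246976, so 48,100 × 1.4918246976 ≈ 71,756.7680.
B: e^(0.0399·4) = e^0.1596 ≈ 1.1730415605, so 48,100 × 1.1730415605 ≈ 56,423.2991.
Difference ≈ 15,333.4689 in favor of A.

Account A, by £15,333.47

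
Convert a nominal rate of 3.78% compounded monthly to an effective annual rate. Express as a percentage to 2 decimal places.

3.85%

One year is 12 periods at 0.00315 each: (1 + 0.00315)^12 ≈ 1.038462.
EAR = 1.038462 − 1 ≈ 3.84618%.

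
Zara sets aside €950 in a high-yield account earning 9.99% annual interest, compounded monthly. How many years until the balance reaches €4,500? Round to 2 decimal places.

15.63 years

(1 + 0.008325)^(12t) = 4,500/950 = 4.7368.
12t·ln(1 + 0.008325) = ln(4.7368); 12t = 1.5554/0.00829054 ≈ 187.6079.
t ≈ 15.6340 years.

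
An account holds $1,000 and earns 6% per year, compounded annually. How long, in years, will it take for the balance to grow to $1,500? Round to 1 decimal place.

7.0 years

We need (1 + 0.06)^t = 1.5, so t = ln 1.5 / ln 1.06 ≈ 6.9585.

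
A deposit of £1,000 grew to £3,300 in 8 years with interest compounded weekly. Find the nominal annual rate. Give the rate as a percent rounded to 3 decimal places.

(1 + r/52)^416 = 3,300/1,000 = 3.3.
1 + r/52 = 3.3^(1/416) ≈ 1.002874, so r/52 ≈ 0.00287413.
r ≈ 52·0.00287413 = 14.94547%.

14.945%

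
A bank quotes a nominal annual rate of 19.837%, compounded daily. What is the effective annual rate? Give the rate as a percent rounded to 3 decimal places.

EAR = (1 + 19.837%/365)^365 − 1 = (1 + 0.000543479)^365 − 1.
(1 + 0.000543479)^365 ≈ 1.219348, so EAR ≈ 21.93478%.

21.935%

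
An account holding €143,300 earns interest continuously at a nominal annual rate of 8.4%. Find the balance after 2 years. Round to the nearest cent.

€169,514.82

A = P·e^(rt) = 143,300·e^(0.084·2) = 143,300·e^0.168.
e^0.168 ≈ 1.18293661065, so A ≈ 169,514.8163.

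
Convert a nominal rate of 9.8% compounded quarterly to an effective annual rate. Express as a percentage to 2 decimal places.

10.17%

One year is 4 periods at 0.0245 each: (1 + 0.0245)^4 ≈ 1.101661.
EAR = 1.101661 − 1 ≈ 10.16607%.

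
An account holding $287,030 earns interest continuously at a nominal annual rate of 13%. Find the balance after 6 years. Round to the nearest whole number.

$626,148

A = P·e^(rt) = 287,030·e^(0.13·6) = 287,030·e^0.78.
e^0.78 ≈ 2.1814722655, so A ≈ 626,147.9844.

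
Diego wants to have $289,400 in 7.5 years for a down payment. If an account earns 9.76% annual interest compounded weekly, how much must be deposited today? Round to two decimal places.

$139,281.34

Growth factor = (1 + 0.0976/52)^390 ≈ 2.0778088574.
P = 289,400/2.0778088574 ≈ 139,281.3391.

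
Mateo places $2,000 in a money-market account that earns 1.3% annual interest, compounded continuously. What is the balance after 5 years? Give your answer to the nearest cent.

$2,134.32

A = P·e^(rt) = 2,000·e^(0.013·5) = 2,000·e^0.065.
e^0.065 ≈ 1.067159024, so A ≈ 2,134.3180.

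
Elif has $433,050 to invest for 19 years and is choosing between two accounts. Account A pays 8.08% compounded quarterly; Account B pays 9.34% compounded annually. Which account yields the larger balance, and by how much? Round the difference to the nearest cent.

A: (1 + 0.0202)^76 ≈ 4.571768793295, so 433,050 × 4.571768793295 ≈ 1,979,804.4759.
B: (1 + 0.0934)^19 ≈ 5.455095042264, so 433,050 × 5.455095042264 ≈ 2,362,328.9081.
Difference ≈ 382,524.4321 in favor of B.

Account B, by $382,524.43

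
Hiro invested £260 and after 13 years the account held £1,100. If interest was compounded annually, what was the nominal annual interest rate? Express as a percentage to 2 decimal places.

11.73%

The 13-period growth factor is 1,100/260 = 4.23077.
r = 4.23077^(1/13) − 1 ≈ 0.117342, i.e. 11.73419%.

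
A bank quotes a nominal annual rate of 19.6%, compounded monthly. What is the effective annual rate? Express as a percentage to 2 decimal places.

21.46%

EAR = (1 + 19.6%/12)^12 − 1 = (1 + 0.0163333)^12 − 1.
(1 + 0.0163333)^12 ≈ 1.214602, so EAR ≈ 21.46021%.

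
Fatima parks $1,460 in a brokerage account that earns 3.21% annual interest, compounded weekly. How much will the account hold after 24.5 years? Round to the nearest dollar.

Periodic rate = 3.21%/52 = 0.000617308; periods = 52·24.5 = 1274.
A = 1,460·(1 + 0.0321/52)^1274 ≈ 1,460·2.195055562 ≈ 3,204.7811.

$3,205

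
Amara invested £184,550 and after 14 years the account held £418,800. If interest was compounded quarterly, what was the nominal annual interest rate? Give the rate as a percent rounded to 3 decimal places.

5.896%

The 56-period growth factor is 418,800/184,550 = 2.2693.
r/4 = 2.2693^(1/56) − 1 ≈ 0.014741, so r ≈ 4·0.014741 = 5.89642%.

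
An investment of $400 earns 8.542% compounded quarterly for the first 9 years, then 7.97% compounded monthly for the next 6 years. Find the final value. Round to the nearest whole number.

After 9 years at 8.542%: 400 × 2.139744384 ≈ 855.8978.
Then 6 years at 7.97%: 855.8978 × 1.610619639 ≈ 1,378.5257.

$1,379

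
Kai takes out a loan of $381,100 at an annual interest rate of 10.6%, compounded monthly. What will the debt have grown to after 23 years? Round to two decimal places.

Periodic rate = 10.6%/12 = 0.00883333; periods = 12·23 = 276.
A = 381,100·(1 + 0.106/12)^276 ≈ 381,100·11.3281996367 ≈ 4,317,176.8815.

$4,317,176.88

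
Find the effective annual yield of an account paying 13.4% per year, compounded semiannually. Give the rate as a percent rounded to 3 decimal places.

13.849%

EAR = (1 + 13.4%/2)^2 − 1 = (1 + 0.067)^2 − 1.
(1 + 0.067)^2 ≈ 1.138489, so EAR ≈ 13.84890%.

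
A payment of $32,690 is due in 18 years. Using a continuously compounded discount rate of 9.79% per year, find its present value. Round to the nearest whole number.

$5,612

P = A·e^(−rt) = 32,690·e^(−1.7622).
e^(−1.7622) ≈ 0.17166678117, so P ≈ 5,611.7871.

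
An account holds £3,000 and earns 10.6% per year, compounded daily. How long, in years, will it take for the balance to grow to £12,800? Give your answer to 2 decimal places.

13.69 years

We need (1 + 0.000290411)^(365t) = 4.2667, so 365t = ln 4.2667 / ln 1.00029 ≈ 4996.5179.
t ≈ 4996.5179/365 = 13.6891 years.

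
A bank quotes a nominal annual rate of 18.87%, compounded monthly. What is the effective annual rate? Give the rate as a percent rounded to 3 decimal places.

EAR = (1 + 18.87%/12)^12 − 1 = (1 + 0.015725)^12 − 1.
(1 + 0.015725)^12 ≈ 1.205907, so EAR ≈ 20.59067%.

20.591%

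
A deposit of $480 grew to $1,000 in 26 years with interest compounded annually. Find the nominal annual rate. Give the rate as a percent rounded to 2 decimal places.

2.86%

The 26-period growth factor is 1,000/480 = 2.08333.
r = 2.08333^(1/26) − 1 ≈ 0.0286318, i.e. 2.86318%.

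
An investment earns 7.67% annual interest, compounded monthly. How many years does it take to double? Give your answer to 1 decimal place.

(1 + 0.00639167)^(12t) = 2.
12t = ln 2 / ln(1 + 0.00639167) ≈ 0.69315/0.00637133 ≈ 108.7917.
t ≈ 9.0660.

9.1 years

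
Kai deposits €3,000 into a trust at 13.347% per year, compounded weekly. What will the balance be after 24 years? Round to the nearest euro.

€73,537

Growth factor = (1 + 0.13347/52)^1248 ≈ 24.512324756.
A ≈ 3,000 × 24.512324756 ≈ 73,536.9743.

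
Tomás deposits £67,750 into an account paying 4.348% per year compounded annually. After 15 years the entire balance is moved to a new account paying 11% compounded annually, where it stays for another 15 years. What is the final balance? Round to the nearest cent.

£613,784.51

After 15 years at 4.348%: 67,750 × 1.89348532146 ≈ 128,283.6305.
Then 15 years at 11%: 128,283.6305 × 4.78458948834 ≈ 613,784.5102.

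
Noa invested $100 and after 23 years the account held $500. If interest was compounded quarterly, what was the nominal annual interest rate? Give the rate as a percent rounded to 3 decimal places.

(1 + r/4)^92 = 500/100 = 5.
1 + r/4 = 5^(1/92) ≈ 1.017648, so r/4 ≈ 0.0176478.
r ≈ 4·0.0176478 = 7.05912%.

7.059%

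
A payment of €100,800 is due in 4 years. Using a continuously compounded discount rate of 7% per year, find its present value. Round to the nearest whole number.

€76,183

P = A·e^(−rt) = 100,800·e^(−0.28).
e^(−0.28) ≈ 0.755783741456, so P ≈ 76,183.0011.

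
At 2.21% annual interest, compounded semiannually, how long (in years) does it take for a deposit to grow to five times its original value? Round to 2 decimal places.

73.23 years

(1 + 0.01105)^(2t) = 5.
2t = ln 5 / ln(1 + 0.01105) ≈ 1.6094/0.0109894 ≈ 146.4537.
t ≈ 73.2269.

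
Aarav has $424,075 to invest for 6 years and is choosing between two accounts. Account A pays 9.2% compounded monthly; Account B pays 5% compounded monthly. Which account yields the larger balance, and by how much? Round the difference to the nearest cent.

Account A, by $162,867.22

A: (1 + 0.092/12)^72 ≈ 1.73307060831, so 424,075 × 1.73307060831 ≈ 734,951.9182.
B: (1 + 0.05/12)^72 ≈ 1.34901774416, so 424,075 × 1.34901774416 ≈ 572,084.6999.
Difference ≈ 162,867.2184 in favor of A.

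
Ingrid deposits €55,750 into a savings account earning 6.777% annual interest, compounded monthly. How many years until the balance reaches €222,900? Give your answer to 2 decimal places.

20.51 years

We need (1 + 0.0056475)^(12t) = 3.9982, so 12t = ln 3.9982 / ln 1.005648 ≈ 246.0833.
t ≈ 246.0833/12 = 20.5069 years.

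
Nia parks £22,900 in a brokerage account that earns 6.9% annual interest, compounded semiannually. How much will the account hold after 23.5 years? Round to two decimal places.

£112,763.55

Growth factor = (1 + 0.0345)^47 ≈ 4.92417257564.
A ≈ 22,900 × 4.92417257564 ≈ 112,763.5520.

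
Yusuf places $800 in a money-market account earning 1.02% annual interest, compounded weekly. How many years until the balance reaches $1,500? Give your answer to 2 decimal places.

(1 + 0.000196154)^(52t) = 1,500/800 = 1.875.
52t·ln(1 + 0.000196154) = ln(1.875); 52t = 0.62861/0.000196135 ≈ 3204.9859.
t ≈ 61.6343 years.

61.63 years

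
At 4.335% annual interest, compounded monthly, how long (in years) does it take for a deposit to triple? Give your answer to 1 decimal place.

(1 + 0.0036125)^(12t) = 3.
12t = ln 3 / ln(1 + 0.0036125) ≈ 1.0986/0.00360599 ≈ 304.6631.
t ≈ 25.3886.

25.4 years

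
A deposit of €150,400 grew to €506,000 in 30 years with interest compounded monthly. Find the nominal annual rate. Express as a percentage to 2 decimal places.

(1 + r/12)^360 = 506,000/150,400 = 3.36436.
1 + r/12 = 3.36436^(1/360) ≈ 1.003376, so r/12 ≈ 0.00337579.
r ≈ 12·0.00337579 = 4.05095%.

4.05%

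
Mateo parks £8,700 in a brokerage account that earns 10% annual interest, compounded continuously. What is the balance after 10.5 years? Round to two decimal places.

A = P·e^(rt) = 8,700·e^(0.1·10.5) = 8,700·e^1.05.
e^1.05 ≈ 2.8576511181, so A ≈ 24,861.5647.

£24,861.56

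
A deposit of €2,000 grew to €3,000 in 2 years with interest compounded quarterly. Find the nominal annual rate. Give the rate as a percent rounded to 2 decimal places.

20.80%

The 8-period growth factor is 3,000/2,000 = 1.5.
r/4 = 1.5^(1/8) − 1 ≈ 0.0519895, so r ≈ 4·0.0519895 = 20.79580%.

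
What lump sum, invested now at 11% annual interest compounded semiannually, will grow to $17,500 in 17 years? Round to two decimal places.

Periodic rate = 11%/2 = 0.055; 34 periods.
P = 17,500/(1 + 0.055)^34 ≈ 17,500/6.1742417136 ≈ 2,834.3562.

$2,834.36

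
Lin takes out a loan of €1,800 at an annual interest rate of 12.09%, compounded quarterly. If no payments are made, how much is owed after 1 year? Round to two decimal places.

Periodic rate = 12.09%/4 = 0.030225; periods = 4·1 = 4.
A = 1,800·(1 + 0.030225)^4 ≈ 1,800·1.126492587 ≈ 2,027.6867.

€2,027.69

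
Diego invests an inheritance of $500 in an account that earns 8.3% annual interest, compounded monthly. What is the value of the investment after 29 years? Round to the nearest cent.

Periodic rate = 8.3%/12 = 0.00691667; periods = 12·29 = 348.
A = 500·(1 + 0.083/12)^348 ≈ 500·11.00900944 ≈ 5,504.5047.

$5,504.50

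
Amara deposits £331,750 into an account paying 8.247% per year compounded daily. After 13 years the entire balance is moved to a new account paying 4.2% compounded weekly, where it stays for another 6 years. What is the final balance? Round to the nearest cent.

Phase 1: 331,750·(1 + 0.08247/365)^4745 ≈ 969,102.6812.
Phase 2: 969,102.6812·(1 + 0.042/52)^312 ≈ 1,246,716.8537.

£1,246,716.85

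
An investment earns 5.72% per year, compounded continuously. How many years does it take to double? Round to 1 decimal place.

12.1 years

e^(0.0572t) = 2, so 0.0572t = ln 2 ≈ 0.69315.
t ≈ 0.69315/0.0572 ≈ 12.1180.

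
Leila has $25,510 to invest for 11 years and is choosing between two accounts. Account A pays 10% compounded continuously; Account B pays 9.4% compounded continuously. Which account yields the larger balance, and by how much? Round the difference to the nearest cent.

Account A growth factor: e^(0.1·11) = e^1.1 ≈ 3.0041660239; balance ≈ 76,636.2753.
Account B growth factor: e^(0.094·11) = e^1.034 ≈ 2.8122925365; balance ≈ 71,741.5826.
Account A is larger by 4,894.6927.

Account A, by $4,894.69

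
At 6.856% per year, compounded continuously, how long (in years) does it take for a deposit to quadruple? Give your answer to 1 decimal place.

e^(0.06856t) = 4, so 0.06856t = ln 4 ≈ 1.3863.
t ≈ 1.3863/0.06856 ≈ 20.2202.

20.2 years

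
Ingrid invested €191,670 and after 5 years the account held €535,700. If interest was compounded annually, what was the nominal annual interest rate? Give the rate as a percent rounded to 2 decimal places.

The 5-period growth factor is 535,700/191,670 = 2.79491.
r = 2.79491^(1/5) − 1 ≈ 0.228212, i.e. 22.82125%.

22.82%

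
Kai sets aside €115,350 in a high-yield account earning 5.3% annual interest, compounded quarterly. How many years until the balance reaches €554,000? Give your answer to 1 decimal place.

29.8 years

We need (1 + 0.01325)^(4t) = 4.8028, so 4t = ln 4.8028 / ln 1.01325 ≈ 119.2126.
t ≈ 119.2126/4 = 29.8031 years.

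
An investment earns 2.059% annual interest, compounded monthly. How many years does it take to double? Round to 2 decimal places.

33.69 years

(1 + 0.00171583)^(12t) = 2.
12t = ln 2 / ln(1 + 0.00171583) ≈ 0.69315/0.00171436 ≈ 404.3176.
t ≈ 33.6931.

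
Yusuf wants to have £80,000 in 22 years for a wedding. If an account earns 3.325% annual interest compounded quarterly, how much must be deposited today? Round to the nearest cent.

Periodic rate = 3.325%/4 = 0.0083125; 88 periods.
P = 80,000/(1 + 0.0083125)^88 ≈ 80,000/2.0719215197 ≈ 38,611.5011.

£38,611.50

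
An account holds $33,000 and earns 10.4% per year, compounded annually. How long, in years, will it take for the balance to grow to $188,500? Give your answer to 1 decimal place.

(1 + 0.104)^t = 188,500/33,000 = 5.7121.
t·ln(1 + 0.104) = ln(5.7121); t = 1.7426/0.0989399 ≈ 17.6126.

17.6 years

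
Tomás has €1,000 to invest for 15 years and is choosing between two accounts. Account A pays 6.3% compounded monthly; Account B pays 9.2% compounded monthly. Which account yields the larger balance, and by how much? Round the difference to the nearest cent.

Account B, by €1,387.57

A: (1 + 0.00525)^180 ≈ 2.566461298, so 1,000 × 2.566461298 ≈ 2,566.4613.
B: (1 + 0.092/12)^180 ≈ 3.954036213, so 1,000 × 3.954036213 ≈ 3,954.0362.
Difference ≈ 1,387.5749 in favor of B.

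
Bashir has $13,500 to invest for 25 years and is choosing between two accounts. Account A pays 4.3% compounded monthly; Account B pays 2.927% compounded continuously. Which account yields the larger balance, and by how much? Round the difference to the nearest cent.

Account A, by $11,416.32

A: (1 + 0.043/12)^300 ≈ 2.9243684625, so 13,500 × 2.9243684625 ≈ 39,478.9742.
B: e^(0.02927·25) = e^0.73175 ≈ 2.0787151781, so 13,500 × 2.0787151781 ≈ 28,062.6549.
Difference ≈ 11,416.3193 in favor of A.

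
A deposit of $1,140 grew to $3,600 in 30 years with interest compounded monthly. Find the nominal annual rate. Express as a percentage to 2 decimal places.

(1 + r/12)^360 = 3,600/1,140 = 3.15789.
1 + r/12 = 3.15789^(1/360) ≈ 1.003199, so r/12 ≈ 0.00319929.
r ≈ 12·0.00319929 = 3.83915%.

3.84%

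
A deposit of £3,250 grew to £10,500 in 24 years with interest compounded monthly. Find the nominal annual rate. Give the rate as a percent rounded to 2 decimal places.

4.90%

(1 + r/12)^288 = 10,500/3,250 = 3.23077.
1 + r/12 = 3.23077^(1/288) ≈ 1.00408, so r/12 ≈ 0.00408025.
r ≈ 12·0.00408025 = 4.89630%.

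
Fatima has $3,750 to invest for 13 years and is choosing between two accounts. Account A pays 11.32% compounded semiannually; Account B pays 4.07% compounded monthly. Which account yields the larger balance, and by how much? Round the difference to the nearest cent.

Account A, by $9,333.47

Account A growth factor: (1 + 0.0566)^26 ≈ 4.1848101958; balance ≈ 15,693.0382.
Account B growth factor: (1 + 0.0407/12)^156 ≈ 1.695885051; balance ≈ 6,359.5689.
Account A is larger by 9,333.4693.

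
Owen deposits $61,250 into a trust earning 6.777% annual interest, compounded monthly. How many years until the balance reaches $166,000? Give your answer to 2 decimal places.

14.75 years

(1 + 0.0056475)^(12t) = 166,000/61,250 = 2.7102.
12t·ln(1 + 0.0056475) = ln(2.7102); 12t = 0.99702/0.00563161 ≈ 177.0406.
t ≈ 14.7534 years.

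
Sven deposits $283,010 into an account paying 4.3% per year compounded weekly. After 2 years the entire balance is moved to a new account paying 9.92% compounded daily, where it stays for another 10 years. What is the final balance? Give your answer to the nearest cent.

$831,567.04

Phase 1: 283,010·(1 + 0.043/52)^104 ≈ 308,415.1283.
Phase 2: 308,415.1283·(1 + 0.0992/365)^3650 ≈ 831,567.0358.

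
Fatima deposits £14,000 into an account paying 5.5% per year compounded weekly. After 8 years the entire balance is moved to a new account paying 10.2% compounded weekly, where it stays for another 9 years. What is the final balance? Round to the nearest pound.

£54,376

Phase 1: 14,000·(1 + 0.055/52)^416 ≈ 21,732.8470.
Phase 2: 21,732.8470·(1 + 0.102/52)^468 ≈ 54,376.1496.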